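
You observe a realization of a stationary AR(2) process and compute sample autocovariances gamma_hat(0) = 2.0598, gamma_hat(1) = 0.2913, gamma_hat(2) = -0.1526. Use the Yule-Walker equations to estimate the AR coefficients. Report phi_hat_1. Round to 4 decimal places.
\hat\phi_{1} = 0.1550

The Yule-Walker equations for an AR(p) process read, in matrix form,
  Gamma_p phi = r_p,   with   (Gamma_p)_{ij} = gamma(|i - j|),
                       (r_p)_i = gamma(i),   i,j = 1..p.
Substitute the sample gammas (Toeplitz matrix and right-hand side of size 2):
  Gamma_p = [[2.0598, 0.2913], [0.2913, 2.0598]]
  r_p     = [0.2913, -0.1526]
Written out:
  2.0598 phi_1 + 0.2913 phi_2 = 0.2913
  0.2913 phi_1 + 2.0598 phi_2 = -0.1526
Solve by Cramer's rule:
  det = gamma(0)^2 - gamma(1)^2 = (2.0598)^2 - (0.2913)^2 = 4.24277604 - 0.08485569 = 4.15792035
  phi_hat_1 = [gamma(1) gamma(0) - gamma(1) gamma(2)] / det = [(0.2913)(2.0598) - (0.2913)(-0.1526)] / 4.15792035 = 0.64447212 / 4.15792035 = 0.155
  phi_hat_2 = [gamma(0) gamma(2) - gamma(1)^2] / det = [(2.0598)(-0.1526) - (0.2913)^2] / 4.15792035 = -0.39918117 / 4.15792035 = -0.096
So phi_hat = [0.1550, -0.0960].
Therefore phi_hat_1 = 0.1550.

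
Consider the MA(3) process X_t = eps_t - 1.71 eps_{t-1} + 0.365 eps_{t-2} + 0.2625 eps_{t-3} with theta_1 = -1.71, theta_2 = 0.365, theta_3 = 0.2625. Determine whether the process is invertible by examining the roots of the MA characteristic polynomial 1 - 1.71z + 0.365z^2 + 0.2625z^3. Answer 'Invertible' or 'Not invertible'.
\text{Not invertible}

The MA(q) characteristic polynomial is P(z) = 1 - 1.71z + 0.365z^2 + 0.2625z^3.
Invertibility requires all roots to lie outside the unit circle, i.e. |z| > 1 for every root.
Degree 3: look for a simple real root z0 first, then factor out (1 - z/z0) and solve the remaining quadratic.
Testing z0 = 0.8: P(0.8) = 1 + (-1.71)(0.8) + (0.365)(0.8)^2 + (0.2625)(0.8)^3
  = 1 + (-1.368) + (0.2336) + (0.1344) = 0.  So z_0 = 0.8 is a root, |z_0| = 0.8.
Divide out the factor (1 - 1.25 z) = (1 - z/z0) (since 1/z0 = 1.25):
  P(z) = (1 - 1.25 z)(1 + (-0.46) z + (-0.21) z^2)
  [check: z-coef -0.46 - (1.25) = -1.71; z^2-coef -0.21 - (1.25)(-0.46) = 0.365; z^3-coef -(1.25)(-0.21) = 0.2625.]
Remaining roots from the quadratic factor 1 + (-0.46) z + (-0.21) z^2:
  Set 1 + (-0.46) z + (-0.21) z^2 = 0, i.e. a z^2 + b z + c = 0 with a = -0.21, b = -0.46, c = 1.
  Discriminant D = b^2 - 4ac = (-0.46)^2 - 4*(-0.21)*1 = 0.2116 - (-0.84) = 1.0516.
  D >= 0, so the roots are real: z = (-b +/- sqrt(D)) / (2a) = (0.46 +/- 1.025475) / (-0.42).
    z_1 = (0.46 + 1.025475) / (-0.42) = -3.5368,   |z_1| = 3.5368.
    z_2 = (0.46 - 1.025475) / (-0.42) = 1.3464,   |z_2| = 1.3464.
Moduli of all roots: 0.8000, 3.5368, 1.3464.
All moduli strictly greater than 1? No.
Verdict: Not invertible.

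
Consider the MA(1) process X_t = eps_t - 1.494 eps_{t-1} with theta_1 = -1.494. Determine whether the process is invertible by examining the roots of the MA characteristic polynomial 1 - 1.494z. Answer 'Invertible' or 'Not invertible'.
\text{Not invertible}

The MA(q) characteristic polynomial is P(z) = 1 - 1.494z.
Invertibility requires all roots to lie outside the unit circle, i.e. |z| > 1 for every root.
This is linear in z: 1 + (-1.494) z = 0  =>  z = -1/(-1.494) = 0.669344,  |z| = 0.669344.
Moduli of all roots: 0.6693.
All moduli strictly greater than 1? No.
Verdict: Not invertible.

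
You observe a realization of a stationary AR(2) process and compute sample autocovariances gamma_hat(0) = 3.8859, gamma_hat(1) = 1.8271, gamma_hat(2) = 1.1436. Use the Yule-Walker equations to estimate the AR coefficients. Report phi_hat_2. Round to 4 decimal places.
\hat\phi_{2} = 0.0940

The Yule-Walker equations for an AR(p) process read, in matrix form,
  Gamma_p phi = r_p,   with   (Gamma_p)_{ij} = gamma(|i - j|),
                       (r_p)_i = gamma(i),   i,j = 1..p.
Substitute the sample gammas (Toeplitz matrix and right-hand side of size 2):
  Gamma_p = [[3.8859, 1.8271], [1.8271, 3.8859]]
  r_p     = [1.8271, 1.1436]
Written out:
  3.8859 phi_1 + 1.8271 phi_2 = 1.8271
  1.8271 phi_1 + 3.8859 phi_2 = 1.1436
Solve by Cramer's rule:
  det = gamma(0)^2 - gamma(1)^2 = (3.8859)^2 - (1.8271)^2 = 15.10021881 - 3.33829441 = 11.7619244
  phi_hat_1 = [gamma(1) gamma(0) - gamma(1) gamma(2)] / det = [(1.8271)(3.8859) - (1.8271)(1.1436)] / 11.7619244 = 5.01045633 / 11.7619244 = 0.426
  phi_hat_2 = [gamma(0) gamma(2) - gamma(1)^2] / det = [(3.8859)(1.1436) - (1.8271)^2] / 11.7619244 = 1.10562083 / 11.7619244 = 0.094
So phi_hat = [0.4260, 0.0940].
Therefore phi_hat_2 = 0.0940.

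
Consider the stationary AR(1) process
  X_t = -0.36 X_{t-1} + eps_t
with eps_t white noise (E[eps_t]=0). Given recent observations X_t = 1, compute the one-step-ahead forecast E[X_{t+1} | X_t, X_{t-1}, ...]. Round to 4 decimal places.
E[X_{t+1} \mid \mathcal F_t] = -0.3600

For an AR(p) model X_t = c + sum_i phi_i X_{t-i} + eps_t, the
one-step-ahead conditional mean is
  E[X_{t+1} | X_t, ...] = c + sum_i phi_i X_{t+1-i}.
Substitute known values:
  E[X_{t+1} | ...] = (-0.36) * (1)
                   = -0.3600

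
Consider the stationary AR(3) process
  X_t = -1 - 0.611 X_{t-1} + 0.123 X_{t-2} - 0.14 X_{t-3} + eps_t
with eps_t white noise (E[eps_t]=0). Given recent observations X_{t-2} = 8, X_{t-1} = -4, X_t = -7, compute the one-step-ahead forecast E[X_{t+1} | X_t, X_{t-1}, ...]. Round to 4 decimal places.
E[X_{t+1} \mid \mathcal F_t] = 1.6650

For an AR(p) model X_t = c + sum_i phi_i X_{t-i} + eps_t, the
one-step-ahead conditional mean is
  E[X_{t+1} | X_t, ...] = c + sum_i phi_i X_{t+1-i}.
Substitute known values:
  E[X_{t+1} | ...] = -1 + (-0.611) * (-7) + (0.123) * (-4) + (-0.14) * (8)
                   = 1.6650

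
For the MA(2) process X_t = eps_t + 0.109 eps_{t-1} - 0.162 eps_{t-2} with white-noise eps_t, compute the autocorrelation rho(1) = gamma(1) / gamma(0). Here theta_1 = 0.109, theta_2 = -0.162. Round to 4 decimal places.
\rho(1) = 0.0880

For an MA(q) process with theta_0 = 1, the autocovariance is
  gamma(k) = sigma^2 * sum_{i=0..q-k} theta_i * theta_{i+k},
and rho(k) = gamma(k) / gamma(0). Sigma^2 cancels.
  numerator   = (1)*(0.109) + (0.109)*(-0.162) = 0.091342.
  denominator = (1)^2 + (0.109)^2 + (-0.162)^2 = 1.038125.
  rho(1) = 0.091342 / 1.038125 = 0.0880.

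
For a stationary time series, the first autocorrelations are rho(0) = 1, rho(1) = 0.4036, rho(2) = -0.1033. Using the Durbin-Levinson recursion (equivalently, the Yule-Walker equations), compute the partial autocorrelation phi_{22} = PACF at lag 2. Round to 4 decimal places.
\phi_{22} = -0.3180

The PACF at lag k is phi_{kk}, the last component of the solution
to the Yule-Walker system G_k phi = r_k where
  (G_k)_{ij} = rho(|i - j|), (r_k)_i = rho(i), i,j = 1..k.
Equivalently, Durbin-Levinson gives phi_{kk} iteratively:
  phi_{11} = rho(1)
  phi_{kk} = [rho(k) - sum_{j=1..k-1} phi_{k-1,j} rho(k-j)]
            / [1 - sum_{j=1..k-1} phi_{k-1,j} rho(j)],
  phi_{k,j} = phi_{k-1,j} - phi_{kk} phi_{k-1,k-j},  j = 1..k-1.
Step k = 1:
  phi_11 = rho(1) = 0.4036.
Step k = 2:
  phi_22 = [rho(2) - phi_11 rho(1)] / [1 - phi_11 rho(1)] = [-0.1033 - (0.4036)(0.4036)] / [1 - (0.4036)(0.4036)]
         = -0.26619296 / 0.83710704 = -0.318.
Therefore phi_{22} = -0.3180.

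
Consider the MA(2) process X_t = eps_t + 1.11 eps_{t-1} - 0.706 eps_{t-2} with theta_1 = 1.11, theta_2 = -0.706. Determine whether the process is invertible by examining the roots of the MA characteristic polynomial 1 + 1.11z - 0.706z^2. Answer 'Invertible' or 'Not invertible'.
\text{Not invertible}

The MA(q) characteristic polynomial is P(z) = 1 + 1.11z - 0.706z^2.
Invertibility requires all roots to lie outside the unit circle, i.e. |z| > 1 for every root.
Set 1 + (1.11) z + (-0.706) z^2 = 0, i.e. a z^2 + b z + c = 0 with a = -0.706, b = 1.11, c = 1.
Discriminant D = b^2 - 4ac = (1.11)^2 - 4*(-0.706)*1 = 1.2321 - (-2.824) = 4.0561.
D >= 0, so the roots are real: z = (-b +/- sqrt(D)) / (2a) = (-1.11 +/- 2.013976) / (-1.412).
  z_1 = (-1.11 + 2.013976) / (-1.412) = -0.6402,   |z_1| = 0.6402.
  z_2 = (-1.11 - 2.013976) / (-1.412) = 2.2124,   |z_2| = 2.2124.
Moduli of all roots: 0.6402, 2.2124.
All moduli strictly greater than 1? No.
Verdict: Not invertible.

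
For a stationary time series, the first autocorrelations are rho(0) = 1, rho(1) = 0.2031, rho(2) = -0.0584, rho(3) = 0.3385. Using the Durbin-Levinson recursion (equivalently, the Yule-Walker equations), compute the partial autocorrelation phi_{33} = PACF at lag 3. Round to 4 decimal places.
\phi_{33} = 0.3930

The PACF at lag k is phi_{kk}, the last component of the solution
to the Yule-Walker system G_k phi = r_k where
  (G_k)_{ij} = rho(|i - j|), (r_k)_i = rho(i), i,j = 1..k.
Equivalently, Durbin-Levinson gives phi_{kk} iteratively:
  phi_{11} = rho(1)
  phi_{kk} = [rho(k) - sum_{j=1..k-1} phi_{k-1,j} rho(k-j)]
            / [1 - sum_{j=1..k-1} phi_{k-1,j} rho(j)],
  phi_{k,j} = phi_{k-1,j} - phi_{kk} phi_{k-1,k-j},  j = 1..k-1.
Step k = 1:
  phi_11 = rho(1) = 0.2031.
Step k = 2:
  phi_22 = [rho(2) - phi_11 rho(1)] / [1 - phi_11 rho(1)] = [-0.0584 - (0.2031)(0.2031)] / [1 - (0.2031)(0.2031)]
         = -0.09964961 / 0.95875039 = -0.103937.
  Update: phi_21 = phi_11 - phi_22 phi_11 = 0.2031 - (-0.103937)(0.2031) = 0.22421.
Step k = 3:
  phi_33 = [rho(3) - phi_21 rho(2) - phi_22 rho(1)] / [1 - phi_21 rho(1) - phi_22 rho(2)]
    numerator   = 0.3385 - (0.22421)(-0.0584) - (-0.103937)(0.2031) = 0.37270344
    denominator = 1 - (0.22421)(0.2031) - (-0.103937)(-0.0584) = 0.94839311
  phi_33 = 0.37270344 / 0.94839311 = 0.393.
Therefore phi_{33} = 0.3930.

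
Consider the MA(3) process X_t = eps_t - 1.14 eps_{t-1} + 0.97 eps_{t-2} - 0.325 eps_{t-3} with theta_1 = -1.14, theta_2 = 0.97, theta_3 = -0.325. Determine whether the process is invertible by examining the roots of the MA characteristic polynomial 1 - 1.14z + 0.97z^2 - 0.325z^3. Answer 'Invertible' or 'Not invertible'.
\text{Invertible}

The MA(q) characteristic polynomial is P(z) = 1 - 1.14z + 0.97z^2 - 0.325z^3.
Invertibility requires all roots to lie outside the unit circle, i.e. |z| > 1 for every root.
Degree 3: look for a simple real root z0 first, then factor out (1 - z/z0) and solve the remaining quadratic.
Testing z0 = 2: P(2) = 1 + (-1.14)(2) + (0.97)(2)^2 + (-0.325)(2)^3
  = 1 + (-2.28) + (3.88) + (-2.6) = 0.  So z_0 = 2 is a root, |z_0| = 2.
Divide out the factor (1 - 0.5 z) = (1 - z/z0) (since 1/z0 = 0.5):
  P(z) = (1 - 0.5 z)(1 + (-0.64) z + (0.65) z^2)
  [check: z-coef -0.64 - (0.5) = -1.14; z^2-coef 0.65 - (0.5)(-0.64) = 0.97; z^3-coef -(0.5)(0.65) = -0.325.]
Remaining roots from the quadratic factor 1 + (-0.64) z + (0.65) z^2:
  Set 1 + (-0.64) z + (0.65) z^2 = 0, i.e. a z^2 + b z + c = 0 with a = 0.65, b = -0.64, c = 1.
  Discriminant D = b^2 - 4ac = (-0.64)^2 - 4*(0.65)*1 = 0.4096 - (2.6) = -2.1904.
  D < 0, so the roots are the complex-conjugate pair z = (-b +/- i sqrt(-D)) / (2a) = 0.4923 +/- 1.1385i.
  For a conjugate pair |z|^2 = z * conj(z) = (product of roots) = c/a = 1/(0.65) = 1.538462, so |z| = sqrt(1.538462) = 1.2403 for both roots.
Moduli of all roots: 2.0000, 1.2403, 1.2403.
All moduli strictly greater than 1? Yes.
Verdict: Invertible.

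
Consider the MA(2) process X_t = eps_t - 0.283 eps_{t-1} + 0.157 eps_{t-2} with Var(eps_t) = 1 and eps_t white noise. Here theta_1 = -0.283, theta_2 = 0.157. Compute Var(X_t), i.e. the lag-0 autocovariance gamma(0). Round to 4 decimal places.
\gamma(0) = 1.1047

For an MA(q) process X_t = eps_t + sum_i theta_i eps_{t-i} with
Var(eps_t) = sigma^2, the variance is
  gamma(0) = sigma^2 * (1 + sum_i theta_i^2).
  sum_i theta_i^2 = (-0.283)^2 + (0.157)^2 = 0.080089 + 0.024649 = 0.104738.
  gamma(0) = 1 * (1 + 0.104738) = 1 * 1.104738 = 1.104738, which rounds to 1.1047.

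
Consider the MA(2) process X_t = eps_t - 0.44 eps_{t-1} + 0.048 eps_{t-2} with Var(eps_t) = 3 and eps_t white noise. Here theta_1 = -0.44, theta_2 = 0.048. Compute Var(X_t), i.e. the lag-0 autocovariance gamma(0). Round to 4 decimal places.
\gamma(0) = 3.5877

For an MA(q) process X_t = eps_t + sum_i theta_i eps_{t-i} with
Var(eps_t) = sigma^2, the variance is
  gamma(0) = sigma^2 * (1 + sum_i theta_i^2).
  sum_i theta_i^2 = (-0.44)^2 + (0.048)^2 = 0.1936 + 0.002304 = 0.195904.
  gamma(0) = 3 * (1 + 0.195904) = 3 * 1.195904 = 3.587712, which rounds to 3.5877.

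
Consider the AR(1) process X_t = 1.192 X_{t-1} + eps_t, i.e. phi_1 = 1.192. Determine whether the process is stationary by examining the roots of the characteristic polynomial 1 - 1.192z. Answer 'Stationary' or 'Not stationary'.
\text{Not stationary}

The AR(p) characteristic polynomial is P(z) = 1 - 1.192z.
Stationarity requires all roots to lie outside the unit circle, i.e. |z| > 1 for every root.
This is linear in z: 1 + (-1.192) z = 0  =>  z = -1/(-1.192) = 0.838926,  |z| = 0.838926.
Moduli of all roots: 0.8389.
All moduli strictly greater than 1? No.
Verdict: Not stationary.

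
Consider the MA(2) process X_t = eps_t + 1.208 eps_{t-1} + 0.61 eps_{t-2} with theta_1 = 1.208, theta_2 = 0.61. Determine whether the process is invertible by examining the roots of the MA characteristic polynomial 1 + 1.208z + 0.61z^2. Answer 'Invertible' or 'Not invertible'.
\text{Invertible}

The MA(q) characteristic polynomial is P(z) = 1 + 1.208z + 0.61z^2.
Invertibility requires all roots to lie outside the unit circle, i.e. |z| > 1 for every root.
Set 1 + (1.208) z + (0.61) z^2 = 0, i.e. a z^2 + b z + c = 0 with a = 0.61, b = 1.208, c = 1.
Discriminant D = b^2 - 4ac = (1.208)^2 - 4*(0.61)*1 = 1.459264 - (2.44) = -0.980736.
D < 0, so the roots are the complex-conjugate pair z = (-b +/- i sqrt(-D)) / (2a) = -0.9902 +/- 0.8117i.
For a conjugate pair |z|^2 = z * conj(z) = (product of roots) = c/a = 1/(0.61) = 1.639344, so |z| = sqrt(1.639344) = 1.2804 for both roots.
Moduli of all roots: 1.2804, 1.2804.
All moduli strictly greater than 1? Yes.
Verdict: Invertible.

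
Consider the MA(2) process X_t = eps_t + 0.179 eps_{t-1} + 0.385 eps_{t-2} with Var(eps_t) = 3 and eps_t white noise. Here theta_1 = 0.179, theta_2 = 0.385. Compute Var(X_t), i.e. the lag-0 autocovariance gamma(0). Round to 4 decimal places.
\gamma(0) = 3.5408

For an MA(q) process X_t = eps_t + sum_i theta_i eps_{t-i} with
Var(eps_t) = sigma^2, the variance is
  gamma(0) = sigma^2 * (1 + sum_i theta_i^2).
  sum_i theta_i^2 = (0.179)^2 + (0.385)^2 = 0.032041 + 0.148225 = 0.180266.
  gamma(0) = 3 * (1 + 0.180266) = 3 * 1.180266 = 3.540798, which rounds to 3.5408.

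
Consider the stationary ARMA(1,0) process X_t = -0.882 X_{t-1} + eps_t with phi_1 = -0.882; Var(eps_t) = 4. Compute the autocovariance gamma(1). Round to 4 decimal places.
\gamma(1) = -15.8865

Multiply the model equation by X_{t-k} and take expectations. With theta_0 = psi_0 = 1 and psi_j the MA(infinity) weights, this gives
  gamma(k) - sum_i phi_i gamma(k-i) = c_k,
  c_k = sigma^2 * sum_{j=k..q} theta_j psi_{j-k}   (c_k = 0 for k > q),
using gamma(-m) = gamma(m).
Pure AR (q = 0): c_0 = sigma^2 = 4, c_k = 0 for k >= 1.
Equations for k = 0 and k = 1 (AR order 1):
  gamma(0) = phi_1 gamma(1) + c_0
  gamma(1) = phi_1 gamma(0) + c_1
Substituting the second into the first: gamma(0) (1 - phi_1^2) = c_0 + phi_1 c_1, so
  gamma(0) = c_0 / (1 - phi_1^2) = 4 / (1 - (-0.882)^2) = 4 / 0.222076 = 18.011852.
  gamma(1) = phi_1 gamma(0) = (-0.882)(18.011852) = -15.886453.
Therefore gamma(1) = -15.8865 (to 4 decimal places).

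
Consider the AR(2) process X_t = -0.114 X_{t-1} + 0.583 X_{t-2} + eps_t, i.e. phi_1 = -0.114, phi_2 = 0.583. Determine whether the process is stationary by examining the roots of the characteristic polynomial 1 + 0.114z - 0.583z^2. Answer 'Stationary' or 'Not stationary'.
\text{Stationary}

The AR(p) characteristic polynomial is P(z) = 1 + 0.114z - 0.583z^2.
Stationarity requires all roots to lie outside the unit circle, i.e. |z| > 1 for every root.
Set 1 + (0.114) z + (-0.583) z^2 = 0, i.e. a z^2 + b z + c = 0 with a = -0.583, b = 0.114, c = 1.
Discriminant D = b^2 - 4ac = (0.114)^2 - 4*(-0.583)*1 = 0.012996 - (-2.332) = 2.344996.
D >= 0, so the roots are real: z = (-b +/- sqrt(D)) / (2a) = (-0.114 +/- 1.531338) / (-1.166).
  z_1 = (-0.114 + 1.531338) / (-1.166) = -1.2156,   |z_1| = 1.2156.
  z_2 = (-0.114 - 1.531338) / (-1.166) = 1.4111,   |z_2| = 1.4111.
Moduli of all roots: 1.2156, 1.4111.
All moduli strictly greater than 1? Yes.
Verdict: Stationary.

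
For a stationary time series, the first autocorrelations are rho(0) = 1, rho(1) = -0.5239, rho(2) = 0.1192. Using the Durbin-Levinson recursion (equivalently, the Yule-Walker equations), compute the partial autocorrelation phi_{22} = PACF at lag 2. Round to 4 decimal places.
\phi_{22} = -0.2140

The PACF at lag k is phi_{kk}, the last component of the solution
to the Yule-Walker system G_k phi = r_k where
  (G_k)_{ij} = rho(|i - j|), (r_k)_i = rho(i), i,j = 1..k.
Equivalently, Durbin-Levinson gives phi_{kk} iteratively:
  phi_{11} = rho(1)
  phi_{kk} = [rho(k) - sum_{j=1..k-1} phi_{k-1,j} rho(k-j)]
            / [1 - sum_{j=1..k-1} phi_{k-1,j} rho(j)],
  phi_{k,j} = phi_{k-1,j} - phi_{kk} phi_{k-1,k-j},  j = 1..k-1.
Step k = 1:
  phi_11 = rho(1) = -0.5239.
Step k = 2:
  phi_22 = [rho(2) - phi_11 rho(1)] / [1 - phi_11 rho(1)] = [0.1192 - (-0.5239)(-0.5239)] / [1 - (-0.5239)(-0.5239)]
         = -0.15527121 / 0.72552879 = -0.214.
Therefore phi_{22} = -0.2140.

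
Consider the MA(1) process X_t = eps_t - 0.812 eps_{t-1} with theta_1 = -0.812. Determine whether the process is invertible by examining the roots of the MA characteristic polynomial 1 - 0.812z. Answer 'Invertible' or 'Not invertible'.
\text{Invertible}

The MA(q) characteristic polynomial is P(z) = 1 - 0.812z.
Invertibility requires all roots to lie outside the unit circle, i.e. |z| > 1 for every root.
This is linear in z: 1 + (-0.812) z = 0  =>  z = -1/(-0.812) = 1.231527,  |z| = 1.231527.
Moduli of all roots: 1.2315.
All moduli strictly greater than 1? Yes.
Verdict: Invertible.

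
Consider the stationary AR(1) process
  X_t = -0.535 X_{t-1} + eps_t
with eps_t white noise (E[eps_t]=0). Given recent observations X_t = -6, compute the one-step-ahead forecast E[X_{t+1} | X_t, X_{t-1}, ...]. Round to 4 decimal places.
E[X_{t+1} \mid \mathcal F_t] = 3.2100

For an AR(p) model X_t = c + sum_i phi_i X_{t-i} + eps_t, the
one-step-ahead conditional mean is
  E[X_{t+1} | X_t, ...] = c + sum_i phi_i X_{t+1-i}.
Substitute known values:
  E[X_{t+1} | ...] = (-0.535) * (-6)
                   = 3.2100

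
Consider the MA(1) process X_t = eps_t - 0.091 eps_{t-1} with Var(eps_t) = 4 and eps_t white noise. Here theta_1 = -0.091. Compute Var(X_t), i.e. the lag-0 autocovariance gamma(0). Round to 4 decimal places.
\gamma(0) = 4.0331

For an MA(q) process X_t = eps_t + sum_i theta_i eps_{t-i} with
Var(eps_t) = sigma^2, the variance is
  gamma(0) = sigma^2 * (1 + sum_i theta_i^2).
  sum_i theta_i^2 = (-0.091)^2 = 0.008281.
  gamma(0) = 4 * (1 + 0.008281) = 4 * 1.008281 = 4.033124, which rounds to 4.0331.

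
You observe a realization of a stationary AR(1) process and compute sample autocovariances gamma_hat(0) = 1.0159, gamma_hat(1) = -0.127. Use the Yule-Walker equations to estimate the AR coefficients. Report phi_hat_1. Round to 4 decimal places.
\hat\phi_{1} = -0.1250

The Yule-Walker equations for an AR(p) process read, in matrix form,
  Gamma_p phi = r_p,   with   (Gamma_p)_{ij} = gamma(|i - j|),
                       (r_p)_i = gamma(i),   i,j = 1..p.
Substitute the sample gammas (Toeplitz matrix and right-hand side of size 1):
  Gamma_p = [[1.0159]]
  r_p     = [-0.127]
With p = 1 this is the single equation gamma(0) phi_1 = gamma(1):
  phi_hat_1 = gamma(1) / gamma(0) = -0.127 / 1.0159 = -0.1250.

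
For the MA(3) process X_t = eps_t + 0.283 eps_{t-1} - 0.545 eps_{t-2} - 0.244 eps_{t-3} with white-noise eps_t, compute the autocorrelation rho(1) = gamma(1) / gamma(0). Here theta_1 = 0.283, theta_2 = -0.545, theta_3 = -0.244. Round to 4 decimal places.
\rho(1) = 0.1822

For an MA(q) process with theta_0 = 1, the autocovariance is
  gamma(k) = sigma^2 * sum_{i=0..q-k} theta_i * theta_{i+k},
and rho(k) = gamma(k) / gamma(0). Sigma^2 cancels.
  numerator   = (1)*(0.283) + (0.283)*(-0.545) + (-0.545)*(-0.244) = 0.261745.
  denominator = (1)^2 + (0.283)^2 + (-0.545)^2 + (-0.244)^2 = 1.43665.
  rho(1) = 0.261745 / 1.43665 = 0.1822.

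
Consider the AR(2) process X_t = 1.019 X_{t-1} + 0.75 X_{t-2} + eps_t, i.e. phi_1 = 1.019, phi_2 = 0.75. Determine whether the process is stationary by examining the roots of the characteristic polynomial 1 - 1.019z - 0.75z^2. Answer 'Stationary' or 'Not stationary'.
\text{Not stationary}

The AR(p) characteristic polynomial is P(z) = 1 - 1.019z - 0.75z^2.
Stationarity requires all roots to lie outside the unit circle, i.e. |z| > 1 for every root.
Set 1 + (-1.019) z + (-0.75) z^2 = 0, i.e. a z^2 + b z + c = 0 with a = -0.75, b = -1.019, c = 1.
Discriminant D = b^2 - 4ac = (-1.019)^2 - 4*(-0.75)*1 = 1.038361 - (-3) = 4.038361.
D >= 0, so the roots are real: z = (-b +/- sqrt(D)) / (2a) = (1.019 +/- 2.009567) / (-1.5).
  z_1 = (1.019 + 2.009567) / (-1.5) = -2.019,   |z_1| = 2.019.
  z_2 = (1.019 - 2.009567) / (-1.5) = 0.6604,   |z_2| = 0.6604.
Moduli of all roots: 2.0190, 0.6604.
All moduli strictly greater than 1? No.
Verdict: Not stationary.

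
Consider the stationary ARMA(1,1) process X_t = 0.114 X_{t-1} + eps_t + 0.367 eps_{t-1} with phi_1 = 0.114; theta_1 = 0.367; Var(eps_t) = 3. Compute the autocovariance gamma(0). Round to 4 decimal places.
\gamma(0) = 3.7032

Multiply the model equation by X_{t-k} and take expectations. With theta_0 = psi_0 = 1 and psi_j the MA(infinity) weights, this gives
  gamma(k) - sum_i phi_i gamma(k-i) = c_k,
  c_k = sigma^2 * sum_{j=k..q} theta_j psi_{j-k}   (c_k = 0 for k > q),
using gamma(-m) = gamma(m).
psi-weights needed (psi_j = theta_j + sum_i phi_i psi_{j-i}):
  psi_1 = theta_1 + phi_1 = 0.367 + (0.114) = 0.481
Right-hand sides:
  c_0 = sigma^2 (1 + theta_1 psi_1) = 3 * (1 + (0.367)(0.481)) = 3 * 1.176527 = 3.529581
  c_1 = sigma^2 theta_1 = 3 * (0.367) = 1.101
  c_2 = 0
Equations for k = 0 and k = 1 (AR order 1):
  gamma(0) = phi_1 gamma(1) + c_0
  gamma(1) = phi_1 gamma(0) + c_1
Substituting the second into the first: gamma(0) (1 - phi_1^2) = c_0 + phi_1 c_1, so
  gamma(0) = (c_0 + phi_1 c_1) / (1 - phi_1^2) = (3.529581 + (0.114)(1.101)) / (1 - (0.114)^2) = 3.655095 / 0.987004 = 3.703222.
Therefore gamma(0) = 3.7032 (to 4 decimal places).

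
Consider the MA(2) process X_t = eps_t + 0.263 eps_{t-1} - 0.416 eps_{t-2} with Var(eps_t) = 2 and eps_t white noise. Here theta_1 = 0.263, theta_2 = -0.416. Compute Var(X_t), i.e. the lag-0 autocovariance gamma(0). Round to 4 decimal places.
\gamma(0) = 2.4845

For an MA(q) process X_t = eps_t + sum_i theta_i eps_{t-i} with
Var(eps_t) = sigma^2, the variance is
  gamma(0) = sigma^2 * (1 + sum_i theta_i^2).
  sum_i theta_i^2 = (0.263)^2 + (-0.416)^2 = 0.069169 + 0.173056 = 0.242225.
  gamma(0) = 2 * (1 + 0.242225) = 2 * 1.242225 = 2.48445, which rounds to 2.4845.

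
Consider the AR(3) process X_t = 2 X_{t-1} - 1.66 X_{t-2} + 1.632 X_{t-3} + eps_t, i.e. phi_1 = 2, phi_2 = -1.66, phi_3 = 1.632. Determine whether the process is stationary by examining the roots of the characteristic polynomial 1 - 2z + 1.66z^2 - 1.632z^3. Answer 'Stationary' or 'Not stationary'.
\text{Not stationary}

The AR(p) characteristic polynomial is P(z) = 1 - 2z + 1.66z^2 - 1.632z^3.
Stationarity requires all roots to lie outside the unit circle, i.e. |z| > 1 for every root.
Degree 3: look for a simple real root z0 first, then factor out (1 - z/z0) and solve the remaining quadratic.
Testing z0 = 0.625: P(0.625) = 1 + (-2)(0.625) + (1.66)(0.625)^2 + (-1.632)(0.625)^3
  = 1 + (-1.25) + (0.648438) + (-0.398438) = 0.  So z_0 = 0.625 is a root, |z_0| = 0.625.
Divide out the factor (1 - 1.6 z) = (1 - z/z0) (since 1/z0 = 1.6):
  P(z) = (1 - 1.6 z)(1 + (-0.4) z + (1.02) z^2)
  [check: z-coef -0.4 - (1.6) = -2; z^2-coef 1.02 - (1.6)(-0.4) = 1.66; z^3-coef -(1.6)(1.02) = -1.632.]
Remaining roots from the quadratic factor 1 + (-0.4) z + (1.02) z^2:
  Set 1 + (-0.4) z + (1.02) z^2 = 0, i.e. a z^2 + b z + c = 0 with a = 1.02, b = -0.4, c = 1.
  Discriminant D = b^2 - 4ac = (-0.4)^2 - 4*(1.02)*1 = 0.16 - (4.08) = -3.92.
  D < 0, so the roots are the complex-conjugate pair z = (-b +/- i sqrt(-D)) / (2a) = 0.1961 +/- 0.9705i.
  For a conjugate pair |z|^2 = z * conj(z) = (product of roots) = c/a = 1/(1.02) = 0.980392, so |z| = sqrt(0.980392) = 0.9901 for both roots.
Moduli of all roots: 0.6250, 0.9901, 0.9901.
All moduli strictly greater than 1? No.
Verdict: Not stationary.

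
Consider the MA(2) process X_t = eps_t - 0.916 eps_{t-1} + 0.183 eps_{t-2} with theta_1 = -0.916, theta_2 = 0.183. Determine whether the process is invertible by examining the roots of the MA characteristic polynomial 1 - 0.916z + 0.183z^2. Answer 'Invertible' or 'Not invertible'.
\text{Invertible}

The MA(q) characteristic polynomial is P(z) = 1 - 0.916z + 0.183z^2.
Invertibility requires all roots to lie outside the unit circle, i.e. |z| > 1 for every root.
Set 1 + (-0.916) z + (0.183) z^2 = 0, i.e. a z^2 + b z + c = 0 with a = 0.183, b = -0.916, c = 1.
Discriminant D = b^2 - 4ac = (-0.916)^2 - 4*(0.183)*1 = 0.839056 - (0.732) = 0.107056.
D >= 0, so the roots are real: z = (-b +/- sqrt(D)) / (2a) = (0.916 +/- 0.327194) / (0.366).
  z_1 = (0.916 + 0.327194) / (0.366) = 3.3967,   |z_1| = 3.3967.
  z_2 = (0.916 - 0.327194) / (0.366) = 1.6088,   |z_2| = 1.6088.
Moduli of all roots: 3.3967, 1.6088.
All moduli strictly greater than 1? Yes.
Verdict: Invertible.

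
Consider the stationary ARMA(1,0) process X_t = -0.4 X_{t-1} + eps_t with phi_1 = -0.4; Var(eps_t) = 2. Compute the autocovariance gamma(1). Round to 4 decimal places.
\gamma(1) = -0.9524

Multiply the model equation by X_{t-k} and take expectations. With theta_0 = psi_0 = 1 and psi_j the MA(infinity) weights, this gives
  gamma(k) - sum_i phi_i gamma(k-i) = c_k,
  c_k = sigma^2 * sum_{j=k..q} theta_j psi_{j-k}   (c_k = 0 for k > q),
using gamma(-m) = gamma(m).
Pure AR (q = 0): c_0 = sigma^2 = 2, c_k = 0 for k >= 1.
Equations for k = 0 and k = 1 (AR order 1):
  gamma(0) = phi_1 gamma(1) + c_0
  gamma(1) = phi_1 gamma(0) + c_1
Substituting the second into the first: gamma(0) (1 - phi_1^2) = c_0 + phi_1 c_1, so
  gamma(0) = c_0 / (1 - phi_1^2) = 2 / (1 - (-0.4)^2) = 2 / 0.84 = 2.380952.
  gamma(1) = phi_1 gamma(0) = (-0.4)(2.380952) = -0.952381.
Therefore gamma(1) = -0.9524 (to 4 decimal places).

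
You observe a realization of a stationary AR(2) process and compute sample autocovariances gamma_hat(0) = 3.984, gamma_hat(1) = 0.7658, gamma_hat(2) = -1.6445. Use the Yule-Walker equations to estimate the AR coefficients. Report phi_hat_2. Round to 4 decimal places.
\hat\phi_{2} = -0.4670

The Yule-Walker equations for an AR(p) process read, in matrix form,
  Gamma_p phi = r_p,   with   (Gamma_p)_{ij} = gamma(|i - j|),
                       (r_p)_i = gamma(i),   i,j = 1..p.
Substitute the sample gammas (Toeplitz matrix and right-hand side of size 2):
  Gamma_p = [[3.984, 0.7658], [0.7658, 3.984]]
  r_p     = [0.7658, -1.6445]
Written out:
  3.984 phi_1 + 0.7658 phi_2 = 0.7658
  0.7658 phi_1 + 3.984 phi_2 = -1.6445
Solve by Cramer's rule:
  det = gamma(0)^2 - gamma(1)^2 = (3.984)^2 - (0.7658)^2 = 15.872256 - 0.58644964 = 15.28580636
  phi_hat_1 = [gamma(1) gamma(0) - gamma(1) gamma(2)] / det = [(0.7658)(3.984) - (0.7658)(-1.6445)] / 15.28580636 = 4.3103053 / 15.28580636 = 0.282
  phi_hat_2 = [gamma(0) gamma(2) - gamma(1)^2] / det = [(3.984)(-1.6445) - (0.7658)^2] / 15.28580636 = -7.13813764 / 15.28580636 = -0.467
So phi_hat = [0.2820, -0.4670].
Therefore phi_hat_2 = -0.4670.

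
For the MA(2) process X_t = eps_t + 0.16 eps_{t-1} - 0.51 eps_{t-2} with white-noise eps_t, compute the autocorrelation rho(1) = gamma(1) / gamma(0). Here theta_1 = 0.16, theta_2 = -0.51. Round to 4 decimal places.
\rho(1) = 0.0610

For an MA(q) process with theta_0 = 1, the autocovariance is
  gamma(k) = sigma^2 * sum_{i=0..q-k} theta_i * theta_{i+k},
and rho(k) = gamma(k) / gamma(0). Sigma^2 cancels.
  numerator   = (1)*(0.16) + (0.16)*(-0.51) = 0.0784.
  denominator = (1)^2 + (0.16)^2 + (-0.51)^2 = 1.2857.
  rho(1) = 0.0784 / 1.2857 = 0.0610.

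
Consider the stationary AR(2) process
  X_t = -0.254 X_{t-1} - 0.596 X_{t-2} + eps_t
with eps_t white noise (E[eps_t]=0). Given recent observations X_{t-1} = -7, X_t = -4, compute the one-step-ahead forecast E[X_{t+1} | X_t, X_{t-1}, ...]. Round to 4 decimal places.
E[X_{t+1} \mid \mathcal F_t] = 5.1880

For an AR(p) model X_t = c + sum_i phi_i X_{t-i} + eps_t, the
one-step-ahead conditional mean is
  E[X_{t+1} | X_t, ...] = c + sum_i phi_i X_{t+1-i}.
Substitute known values:
  E[X_{t+1} | ...] = (-0.254) * (-4) + (-0.596) * (-7)
                   = 5.1880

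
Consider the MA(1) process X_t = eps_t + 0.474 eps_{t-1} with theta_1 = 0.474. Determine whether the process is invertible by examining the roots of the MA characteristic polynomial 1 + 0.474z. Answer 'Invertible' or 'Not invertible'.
\text{Invertible}

The MA(q) characteristic polynomial is P(z) = 1 + 0.474z.
Invertibility requires all roots to lie outside the unit circle, i.e. |z| > 1 for every root.
This is linear in z: 1 + (0.474) z = 0  =>  z = -1/(0.474) = -2.109705,  |z| = 2.109705.
Moduli of all roots: 2.1097.
All moduli strictly greater than 1? Yes.
Verdict: Invertible.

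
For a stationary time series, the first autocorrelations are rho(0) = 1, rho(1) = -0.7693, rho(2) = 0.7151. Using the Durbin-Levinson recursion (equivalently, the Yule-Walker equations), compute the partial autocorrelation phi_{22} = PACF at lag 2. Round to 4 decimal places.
\phi_{22} = 0.3020

The PACF at lag k is phi_{kk}, the last component of the solution
to the Yule-Walker system G_k phi = r_k where
  (G_k)_{ij} = rho(|i - j|), (r_k)_i = rho(i), i,j = 1..k.
Equivalently, Durbin-Levinson gives phi_{kk} iteratively:
  phi_{11} = rho(1)
  phi_{kk} = [rho(k) - sum_{j=1..k-1} phi_{k-1,j} rho(k-j)]
            / [1 - sum_{j=1..k-1} phi_{k-1,j} rho(j)],
  phi_{k,j} = phi_{k-1,j} - phi_{kk} phi_{k-1,k-j},  j = 1..k-1.
Step k = 1:
  phi_11 = rho(1) = -0.7693.
Step k = 2:
  phi_22 = [rho(2) - phi_11 rho(1)] / [1 - phi_11 rho(1)] = [0.7151 - (-0.7693)(-0.7693)] / [1 - (-0.7693)(-0.7693)]
         = 0.12327751 / 0.40817751 = 0.302.
Therefore phi_{22} = 0.3020.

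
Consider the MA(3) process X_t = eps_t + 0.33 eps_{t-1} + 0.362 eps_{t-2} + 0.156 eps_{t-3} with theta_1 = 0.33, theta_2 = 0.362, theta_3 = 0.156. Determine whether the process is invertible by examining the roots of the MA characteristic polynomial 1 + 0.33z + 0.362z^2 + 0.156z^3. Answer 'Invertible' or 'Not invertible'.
\text{Invertible}

The MA(q) characteristic polynomial is P(z) = 1 + 0.33z + 0.362z^2 + 0.156z^3.
Invertibility requires all roots to lie outside the unit circle, i.e. |z| > 1 for every root.
Degree 3: look for a simple real root z0 first, then factor out (1 - z/z0) and solve the remaining quadratic.
Testing z0 = -2.5: P(-2.5) = 1 + (0.33)(-2.5) + (0.362)(-2.5)^2 + (0.156)(-2.5)^3
  = 1 + (-0.825) + (2.2625) + (-2.4375) = 0.  So z_0 = -2.5 is a root, |z_0| = 2.5.
Divide out the factor (1 + 0.4 z) = (1 - z/z0) (since 1/z0 = -0.4):
  P(z) = (1 + 0.4 z)(1 + (-0.07) z + (0.39) z^2)
  [check: z-coef -0.07 - (-0.4) = 0.33; z^2-coef 0.39 - (-0.4)(-0.07) = 0.362; z^3-coef -(-0.4)(0.39) = 0.156.]
Remaining roots from the quadratic factor 1 + (-0.07) z + (0.39) z^2:
  Set 1 + (-0.07) z + (0.39) z^2 = 0, i.e. a z^2 + b z + c = 0 with a = 0.39, b = -0.07, c = 1.
  Discriminant D = b^2 - 4ac = (-0.07)^2 - 4*(0.39)*1 = 0.0049 - (1.56) = -1.5551.
  D < 0, so the roots are the complex-conjugate pair z = (-b +/- i sqrt(-D)) / (2a) = 0.0897 +/- 1.5988i.
  For a conjugate pair |z|^2 = z * conj(z) = (product of roots) = c/a = 1/(0.39) = 2.564103, so |z| = sqrt(2.564103) = 1.6013 for both roots.
Moduli of all roots: 2.5000, 1.6013, 1.6013.
All moduli strictly greater than 1? Yes.
Verdict: Invertible.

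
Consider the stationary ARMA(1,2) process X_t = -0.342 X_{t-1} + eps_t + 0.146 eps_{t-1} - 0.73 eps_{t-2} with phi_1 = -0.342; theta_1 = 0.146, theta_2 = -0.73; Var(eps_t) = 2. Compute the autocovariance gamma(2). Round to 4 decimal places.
\gamma(2) = -1.2984

Multiply the model equation by X_{t-k} and take expectations. With theta_0 = psi_0 = 1 and psi_j the MA(infinity) weights, this gives
  gamma(k) - sum_i phi_i gamma(k-i) = c_k,
  c_k = sigma^2 * sum_{j=k..q} theta_j psi_{j-k}   (c_k = 0 for k > q),
using gamma(-m) = gamma(m).
psi-weights needed (psi_j = theta_j + sum_i phi_i psi_{j-i}):
  psi_1 = theta_1 + phi_1 = 0.146 + (-0.342) = -0.196
  psi_2 = theta_2 + phi_1 psi_1 = -0.73 + (-0.342)(-0.196) = -0.662968
Right-hand sides:
  c_0 = sigma^2 (1 + theta_1 psi_1 + theta_2 psi_2) = 2 * (1 + (0.146)(-0.196) + (-0.73)(-0.662968)) = 2 * 1.455351 = 2.910701
  c_1 = sigma^2 (theta_1 + theta_2 psi_1) = 2 * (0.146 + (-0.73)(-0.196)) = 0.57816
  c_2 = sigma^2 theta_2 = 2 * (-0.73) = -1.46
Equations for k = 0 and k = 1 (AR order 1):
  gamma(0) = phi_1 gamma(1) + c_0
  gamma(1) = phi_1 gamma(0) + c_1
Substituting the second into the first: gamma(0) (1 - phi_1^2) = c_0 + phi_1 c_1, so
  gamma(0) = (c_0 + phi_1 c_1) / (1 - phi_1^2) = (2.910701 + (-0.342)(0.57816)) / (1 - (-0.342)^2) = 2.712971 / 0.883036 = 3.072322.
  gamma(1) = phi_1 gamma(0) + c_1 = (-0.342)(3.072322) + (0.57816) = -0.472574.
For k = 2: gamma(2) = phi_1 gamma(1) + c_2
  = (-0.342)(-0.472574) + (-1.46) = -1.29838.
Therefore gamma(2) = -1.2984 (to 4 decimal places).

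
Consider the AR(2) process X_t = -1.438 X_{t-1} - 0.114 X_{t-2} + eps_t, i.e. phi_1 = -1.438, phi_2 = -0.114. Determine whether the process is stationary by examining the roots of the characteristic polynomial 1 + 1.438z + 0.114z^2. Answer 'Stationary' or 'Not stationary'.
\text{Not stationary}

The AR(p) characteristic polynomial is P(z) = 1 + 1.438z + 0.114z^2.
Stationarity requires all roots to lie outside the unit circle, i.e. |z| > 1 for every root.
Set 1 + (1.438) z + (0.114) z^2 = 0, i.e. a z^2 + b z + c = 0 with a = 0.114, b = 1.438, c = 1.
Discriminant D = b^2 - 4ac = (1.438)^2 - 4*(0.114)*1 = 2.067844 - (0.456) = 1.611844.
D >= 0, so the roots are real: z = (-b +/- sqrt(D)) / (2a) = (-1.438 +/- 1.269584) / (0.228).
  z_1 = (-1.438 + 1.269584) / (0.228) = -0.7387,   |z_1| = 0.7387.
  z_2 = (-1.438 - 1.269584) / (0.228) = -11.8754,   |z_2| = 11.8754.
Moduli of all roots: 0.7387, 11.8754.
All moduli strictly greater than 1? No.
Verdict: Not stationary.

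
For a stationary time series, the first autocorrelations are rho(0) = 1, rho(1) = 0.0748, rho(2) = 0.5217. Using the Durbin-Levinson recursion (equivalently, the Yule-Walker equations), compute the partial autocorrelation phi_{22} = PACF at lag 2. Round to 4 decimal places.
\phi_{22} = 0.5190

The PACF at lag k is phi_{kk}, the last component of the solution
to the Yule-Walker system G_k phi = r_k where
  (G_k)_{ij} = rho(|i - j|), (r_k)_i = rho(i), i,j = 1..k.
Equivalently, Durbin-Levinson gives phi_{kk} iteratively:
  phi_{11} = rho(1)
  phi_{kk} = [rho(k) - sum_{j=1..k-1} phi_{k-1,j} rho(k-j)]
            / [1 - sum_{j=1..k-1} phi_{k-1,j} rho(j)],
  phi_{k,j} = phi_{k-1,j} - phi_{kk} phi_{k-1,k-j},  j = 1..k-1.
Step k = 1:
  phi_11 = rho(1) = 0.0748.
Step k = 2:
  phi_22 = [rho(2) - phi_11 rho(1)] / [1 - phi_11 rho(1)] = [0.5217 - (0.0748)(0.0748)] / [1 - (0.0748)(0.0748)]
         = 0.51610496 / 0.99440496 = 0.519.
Therefore phi_{22} = 0.5190.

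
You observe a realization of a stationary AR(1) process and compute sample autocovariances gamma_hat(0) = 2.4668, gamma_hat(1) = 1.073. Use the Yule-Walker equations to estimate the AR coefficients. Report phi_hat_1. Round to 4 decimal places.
\hat\phi_{1} = 0.4350

The Yule-Walker equations for an AR(p) process read, in matrix form,
  Gamma_p phi = r_p,   with   (Gamma_p)_{ij} = gamma(|i - j|),
                       (r_p)_i = gamma(i),   i,j = 1..p.
Substitute the sample gammas (Toeplitz matrix and right-hand side of size 1):
  Gamma_p = [[2.4668]]
  r_p     = [1.073]
With p = 1 this is the single equation gamma(0) phi_1 = gamma(1):
  phi_hat_1 = gamma(1) / gamma(0) = 1.073 / 2.4668 = 0.4350.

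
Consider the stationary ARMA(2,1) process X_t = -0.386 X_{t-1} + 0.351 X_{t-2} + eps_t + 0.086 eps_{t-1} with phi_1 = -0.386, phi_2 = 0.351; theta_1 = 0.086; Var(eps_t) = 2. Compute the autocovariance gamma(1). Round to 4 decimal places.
\gamma(1) = -1.6350

Multiply the model equation by X_{t-k} and take expectations. With theta_0 = psi_0 = 1 and psi_j the MA(infinity) weights, this gives
  gamma(k) - sum_i phi_i gamma(k-i) = c_k,
  c_k = sigma^2 * sum_{j=k..q} theta_j psi_{j-k}   (c_k = 0 for k > q),
using gamma(-m) = gamma(m).
psi-weights needed (psi_j = theta_j + sum_i phi_i psi_{j-i}):
  psi_1 = theta_1 + phi_1 = 0.086 + (-0.386) = -0.3
Right-hand sides:
  c_0 = sigma^2 (1 + theta_1 psi_1) = 2 * (1 + (0.086)(-0.3)) = 2 * 0.9742 = 1.9484
  c_1 = sigma^2 theta_1 = 2 * (0.086) = 0.172
  c_2 = 0
Equations for k = 0, 1, 2 (AR order 2, c_2 = 0):
  (E0) gamma(0) = phi_1 gamma(1) + phi_2 gamma(2) + c_0
  (E1) gamma(1) = phi_1 gamma(0) + phi_2 gamma(1) + c_1
  (E2) gamma(2) = phi_1 gamma(1) + phi_2 gamma(0)
From (E1): gamma(1) = A gamma(0) + B with
  A = phi_1 / (1 - phi_2) = -0.386 / 0.649 = -0.594761,   B = c_1 / (1 - phi_2) = 0.172 / 0.649 = 0.265023.
Insert (E2) into (E0): gamma(0) (1 - phi_2^2) = phi_1 (1 + phi_2) gamma(1) + c_0.
  phi_1 (1 + phi_2) = (-0.386)(1.351) = -0.521486,   1 - phi_2^2 = 0.876799.
Replace gamma(1) by A gamma(0) + B and collect gamma(0):
  gamma(0) [0.876799 - (-0.521486)(-0.594761)] = (-0.521486)(0.265023) + 1.9484
  gamma(0) * 0.566639 = 1.810194
  gamma(0) = 1.810194 / 0.566639 = 3.194614.
  gamma(1) = A gamma(0) + B = (-0.594761)(3.194614) + (0.265023) = -1.635009.
Therefore gamma(1) = -1.6350 (to 4 decimal places).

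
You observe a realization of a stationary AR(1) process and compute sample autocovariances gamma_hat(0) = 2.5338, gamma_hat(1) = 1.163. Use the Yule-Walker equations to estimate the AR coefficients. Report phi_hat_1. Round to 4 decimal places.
\hat\phi_{1} = 0.4590

The Yule-Walker equations for an AR(p) process read, in matrix form,
  Gamma_p phi = r_p,   with   (Gamma_p)_{ij} = gamma(|i - j|),
                       (r_p)_i = gamma(i),   i,j = 1..p.
Substitute the sample gammas (Toeplitz matrix and right-hand side of size 1):
  Gamma_p = [[2.5338]]
  r_p     = [1.163]
With p = 1 this is the single equation gamma(0) phi_1 = gamma(1):
  phi_hat_1 = gamma(1) / gamma(0) = 1.163 / 2.5338 = 0.4590.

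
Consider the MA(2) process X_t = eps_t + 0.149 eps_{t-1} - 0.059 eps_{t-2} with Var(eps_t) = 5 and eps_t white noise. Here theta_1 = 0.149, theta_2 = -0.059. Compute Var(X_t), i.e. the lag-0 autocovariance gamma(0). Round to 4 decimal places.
\gamma(0) = 5.1284

For an MA(q) process X_t = eps_t + sum_i theta_i eps_{t-i} with
Var(eps_t) = sigma^2, the variance is
  gamma(0) = sigma^2 * (1 + sum_i theta_i^2).
  sum_i theta_i^2 = (0.149)^2 + (-0.059)^2 = 0.022201 + 0.003481 = 0.025682.
  gamma(0) = 5 * (1 + 0.025682) = 5 * 1.025682 = 5.12841, which rounds to 5.1284.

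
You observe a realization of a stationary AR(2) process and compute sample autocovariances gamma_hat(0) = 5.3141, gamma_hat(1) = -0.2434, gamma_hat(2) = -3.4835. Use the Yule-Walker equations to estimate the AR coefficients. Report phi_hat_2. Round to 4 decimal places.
\hat\phi_{2} = -0.6590

The Yule-Walker equations for an AR(p) process read, in matrix form,
  Gamma_p phi = r_p,   with   (Gamma_p)_{ij} = gamma(|i - j|),
                       (r_p)_i = gamma(i),   i,j = 1..p.
Substitute the sample gammas (Toeplitz matrix and right-hand side of size 2):
  Gamma_p = [[5.3141, -0.2434], [-0.2434, 5.3141]]
  r_p     = [-0.2434, -3.4835]
Written out:
  5.3141 phi_1 - 0.2434 phi_2 = -0.2434
  -0.2434 phi_1 + 5.3141 phi_2 = -3.4835
Solve by Cramer's rule:
  det = gamma(0)^2 - gamma(1)^2 = (5.3141)^2 - (-0.2434)^2 = 28.23965881 - 0.05924356 = 28.18041525
  phi_hat_1 = [gamma(1) gamma(0) - gamma(1) gamma(2)] / det = [(-0.2434)(5.3141) - (-0.2434)(-3.4835)] / 28.18041525 = -2.14133584 / 28.18041525 = -0.076
  phi_hat_2 = [gamma(0) gamma(2) - gamma(1)^2] / det = [(5.3141)(-3.4835) - (-0.2434)^2] / 28.18041525 = -18.57091091 / 28.18041525 = -0.659
So phi_hat = [-0.0760, -0.6590].
Therefore phi_hat_2 = -0.6590.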